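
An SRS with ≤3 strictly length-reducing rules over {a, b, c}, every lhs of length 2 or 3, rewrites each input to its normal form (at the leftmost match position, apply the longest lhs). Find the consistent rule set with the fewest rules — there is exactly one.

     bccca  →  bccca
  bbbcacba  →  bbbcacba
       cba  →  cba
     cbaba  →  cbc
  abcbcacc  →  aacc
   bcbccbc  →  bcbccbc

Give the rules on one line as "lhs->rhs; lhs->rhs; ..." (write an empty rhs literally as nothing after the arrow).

  | bccca
  | bbbcacba
  | cba
  | cbaba => cbc

aba->c; abc->a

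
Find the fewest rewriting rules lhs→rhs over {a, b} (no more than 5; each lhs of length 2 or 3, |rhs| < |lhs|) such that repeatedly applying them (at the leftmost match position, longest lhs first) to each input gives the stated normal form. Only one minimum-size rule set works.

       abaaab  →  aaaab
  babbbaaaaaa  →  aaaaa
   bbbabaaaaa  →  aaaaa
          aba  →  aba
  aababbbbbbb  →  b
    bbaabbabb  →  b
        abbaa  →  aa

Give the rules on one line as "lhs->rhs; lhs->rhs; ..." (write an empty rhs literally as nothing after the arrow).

  | abaaab => aaaab
  | babbbaaaaaa => bbbaaaaaa => bbaaaaaa => aaaaa
  | bbbabaaaaa => bbabaaaaa => baaaaa => aaaaa
  | aba

abb->b; baa->aa; bb->b; bba->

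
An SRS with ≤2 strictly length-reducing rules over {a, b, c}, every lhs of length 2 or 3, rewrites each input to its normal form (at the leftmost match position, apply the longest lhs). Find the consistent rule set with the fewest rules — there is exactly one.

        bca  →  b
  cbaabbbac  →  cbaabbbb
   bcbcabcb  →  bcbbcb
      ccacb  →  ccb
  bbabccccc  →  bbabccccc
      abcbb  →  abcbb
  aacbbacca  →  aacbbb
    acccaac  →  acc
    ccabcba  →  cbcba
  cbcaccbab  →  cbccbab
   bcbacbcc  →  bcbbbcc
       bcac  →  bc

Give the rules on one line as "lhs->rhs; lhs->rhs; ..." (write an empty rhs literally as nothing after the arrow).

  | bca => b
  | cbaabbbac => cbaabbbb
  | bcbcabcb => bcbbcb
  | ccacb => ccb

bac->bb; ca->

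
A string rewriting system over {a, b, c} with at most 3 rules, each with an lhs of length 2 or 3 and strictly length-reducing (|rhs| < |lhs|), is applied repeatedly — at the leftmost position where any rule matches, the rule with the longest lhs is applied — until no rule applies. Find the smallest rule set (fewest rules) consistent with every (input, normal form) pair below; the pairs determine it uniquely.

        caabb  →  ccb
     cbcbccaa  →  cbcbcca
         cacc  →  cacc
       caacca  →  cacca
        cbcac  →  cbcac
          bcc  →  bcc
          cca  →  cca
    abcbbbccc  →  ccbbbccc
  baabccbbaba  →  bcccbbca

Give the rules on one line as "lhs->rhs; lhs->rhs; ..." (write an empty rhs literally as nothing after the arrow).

  | caabb => cabb => ccb
  | cbcbccaa => cbcbcca
  | cacc
  | caacca => cacca

aa->a; ab->c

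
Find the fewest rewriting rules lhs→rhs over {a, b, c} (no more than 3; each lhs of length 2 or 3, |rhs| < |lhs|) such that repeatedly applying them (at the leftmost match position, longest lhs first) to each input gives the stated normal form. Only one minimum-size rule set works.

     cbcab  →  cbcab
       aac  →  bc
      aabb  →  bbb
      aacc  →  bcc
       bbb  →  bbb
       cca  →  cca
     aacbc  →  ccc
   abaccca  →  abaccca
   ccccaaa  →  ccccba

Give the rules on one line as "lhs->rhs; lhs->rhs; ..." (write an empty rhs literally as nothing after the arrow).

  | cbcab
  | aac => bc
  | aabb => bbb
  | aacc => bcc

aa->b; bcb->cc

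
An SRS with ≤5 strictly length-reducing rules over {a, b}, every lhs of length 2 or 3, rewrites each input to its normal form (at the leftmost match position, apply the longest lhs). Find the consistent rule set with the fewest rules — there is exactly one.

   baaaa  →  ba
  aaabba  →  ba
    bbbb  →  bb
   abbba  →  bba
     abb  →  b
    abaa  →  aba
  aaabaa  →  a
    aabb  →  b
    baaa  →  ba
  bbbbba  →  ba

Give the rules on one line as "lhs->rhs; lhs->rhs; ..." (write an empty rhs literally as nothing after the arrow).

  | baaaa => baaa => baa => ba
  | aaabba => aabba => ba
  | bbbb => bb
  | abbba => bba

aa->a; aab->; abb->b; bbb->b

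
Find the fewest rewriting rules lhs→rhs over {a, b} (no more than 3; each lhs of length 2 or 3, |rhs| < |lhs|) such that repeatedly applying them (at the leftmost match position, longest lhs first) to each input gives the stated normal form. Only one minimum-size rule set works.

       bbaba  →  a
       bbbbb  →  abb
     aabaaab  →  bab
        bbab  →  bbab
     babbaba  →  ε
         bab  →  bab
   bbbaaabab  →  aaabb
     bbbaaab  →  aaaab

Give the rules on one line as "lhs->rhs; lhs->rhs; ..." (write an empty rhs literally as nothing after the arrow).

aba->b; baa->; bbb->a

  | bbaba => bbb => a
  | bbbbb => abb
  | aabaaab => abaab => bab
  | bbab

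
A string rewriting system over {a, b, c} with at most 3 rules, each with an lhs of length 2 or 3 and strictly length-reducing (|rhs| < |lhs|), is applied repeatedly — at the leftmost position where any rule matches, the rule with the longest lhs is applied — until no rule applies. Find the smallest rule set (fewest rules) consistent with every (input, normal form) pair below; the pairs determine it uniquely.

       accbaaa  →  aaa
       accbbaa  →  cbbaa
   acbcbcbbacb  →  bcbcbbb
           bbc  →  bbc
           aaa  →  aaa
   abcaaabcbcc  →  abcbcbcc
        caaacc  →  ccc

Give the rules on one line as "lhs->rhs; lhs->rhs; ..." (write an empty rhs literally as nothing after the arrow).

  | accbaaa => cbaaa => aaa
  | accbbaa => cbbaa
  | acbcbcbbacb => bcbcbbacb => bcbcbbb
  | bbc

ac->; ca->c; cba->a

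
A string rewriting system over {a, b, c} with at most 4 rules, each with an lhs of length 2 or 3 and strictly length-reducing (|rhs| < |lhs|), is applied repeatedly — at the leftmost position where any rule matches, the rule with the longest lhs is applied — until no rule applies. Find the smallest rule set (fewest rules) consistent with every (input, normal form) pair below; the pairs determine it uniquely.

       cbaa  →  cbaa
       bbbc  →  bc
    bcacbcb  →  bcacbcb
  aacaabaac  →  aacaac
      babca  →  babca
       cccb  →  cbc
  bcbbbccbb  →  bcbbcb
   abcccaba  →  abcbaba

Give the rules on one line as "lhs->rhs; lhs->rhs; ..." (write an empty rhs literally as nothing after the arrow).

aab->; bbb->b; cca->ba; ccb->bc

  | cbaa
  | bbbc => bc
  | bcacbcb
  | aacaabaac => aacaac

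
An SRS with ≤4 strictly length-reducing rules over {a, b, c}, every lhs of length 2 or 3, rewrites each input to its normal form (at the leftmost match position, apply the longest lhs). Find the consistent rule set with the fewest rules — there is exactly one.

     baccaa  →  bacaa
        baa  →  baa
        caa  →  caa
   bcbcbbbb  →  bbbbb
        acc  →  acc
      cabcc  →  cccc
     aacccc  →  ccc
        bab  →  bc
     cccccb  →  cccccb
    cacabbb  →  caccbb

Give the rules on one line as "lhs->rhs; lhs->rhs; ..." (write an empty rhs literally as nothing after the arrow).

aac->; ab->c; cbc->; cca->ca

  | baccaa => bacaa
  | baa
  | caa
  | bcbcbbbb => bbbbb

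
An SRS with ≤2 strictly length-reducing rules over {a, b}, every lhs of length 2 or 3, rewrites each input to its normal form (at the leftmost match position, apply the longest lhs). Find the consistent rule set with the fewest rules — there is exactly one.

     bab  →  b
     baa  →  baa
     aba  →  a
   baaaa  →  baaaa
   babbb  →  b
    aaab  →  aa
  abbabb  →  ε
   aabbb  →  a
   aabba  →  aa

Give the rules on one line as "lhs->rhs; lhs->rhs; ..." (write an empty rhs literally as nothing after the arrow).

ab->; abb->ab

  | bab => b
  | baa
  | aba => a
  | baaaa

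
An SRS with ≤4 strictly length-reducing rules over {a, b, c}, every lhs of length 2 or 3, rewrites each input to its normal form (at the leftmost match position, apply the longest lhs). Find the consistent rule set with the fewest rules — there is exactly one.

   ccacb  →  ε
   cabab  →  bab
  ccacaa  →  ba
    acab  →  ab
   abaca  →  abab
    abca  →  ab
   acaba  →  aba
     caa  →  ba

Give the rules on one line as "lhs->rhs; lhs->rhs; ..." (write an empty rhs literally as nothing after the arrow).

  | ccacb => cbcb => cb => ε
  | cabab => bbab => bab
  | ccacaa => cbcaa => caa => ba
  | acab => abb => ab

bb->b; ca->b; cb->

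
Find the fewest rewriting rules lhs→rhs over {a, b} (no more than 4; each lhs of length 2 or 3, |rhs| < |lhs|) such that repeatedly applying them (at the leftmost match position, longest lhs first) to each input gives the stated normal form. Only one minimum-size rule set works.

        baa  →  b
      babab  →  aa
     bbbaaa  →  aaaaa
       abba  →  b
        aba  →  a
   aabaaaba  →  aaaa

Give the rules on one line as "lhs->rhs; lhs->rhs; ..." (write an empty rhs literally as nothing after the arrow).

  | baa => ba => b
  | babab => bbab => bbb => aa
  | bbbaaa => aaaaa
  | abba => ba => b

ab->; ba->b; bbb->aa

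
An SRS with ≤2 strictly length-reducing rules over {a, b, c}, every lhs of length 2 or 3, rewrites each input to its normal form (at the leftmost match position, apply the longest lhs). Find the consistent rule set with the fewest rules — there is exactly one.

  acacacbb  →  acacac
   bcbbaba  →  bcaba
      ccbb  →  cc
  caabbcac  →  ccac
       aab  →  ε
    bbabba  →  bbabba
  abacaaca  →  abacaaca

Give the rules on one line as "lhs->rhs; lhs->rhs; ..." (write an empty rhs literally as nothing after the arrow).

  | acacacbb => acacacb => acacac
  | bcbbaba => bcbaba => bcaba
  | ccbb => ccb => cc
  | caabbcac => cbcac => ccac

aab->; cb->c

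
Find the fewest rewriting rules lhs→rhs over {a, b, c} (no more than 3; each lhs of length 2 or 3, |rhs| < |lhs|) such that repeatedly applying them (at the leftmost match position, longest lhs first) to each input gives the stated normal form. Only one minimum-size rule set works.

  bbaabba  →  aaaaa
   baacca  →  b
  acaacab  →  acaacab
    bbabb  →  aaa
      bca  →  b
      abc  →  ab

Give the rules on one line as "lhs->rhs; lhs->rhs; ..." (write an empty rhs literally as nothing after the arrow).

  | bbaabba => aaabba => aaaaa
  | baacca => bacca => bcca => bca => ba => b
  | acaacab
  | bbabb => aabb => aaa

ba->b; bb->a; bc->b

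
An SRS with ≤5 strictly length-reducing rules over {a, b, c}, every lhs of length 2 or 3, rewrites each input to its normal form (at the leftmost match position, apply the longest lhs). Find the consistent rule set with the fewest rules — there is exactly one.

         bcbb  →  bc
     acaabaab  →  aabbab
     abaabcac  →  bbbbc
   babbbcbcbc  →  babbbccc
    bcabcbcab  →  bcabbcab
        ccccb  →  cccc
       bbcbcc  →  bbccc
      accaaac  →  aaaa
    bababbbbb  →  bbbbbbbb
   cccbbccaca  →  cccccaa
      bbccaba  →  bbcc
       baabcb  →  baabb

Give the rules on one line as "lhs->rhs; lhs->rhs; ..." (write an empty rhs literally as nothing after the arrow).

  | bcbb => bcb => bc
  | acaabaab => aaabaab => aabbab
  | abaabcac => bbabcac => bbabac => bbbbc
  | babbbcbcbc => babbbccbc => babbbccc

aba->bb; abc->ab; ac->a; cb->c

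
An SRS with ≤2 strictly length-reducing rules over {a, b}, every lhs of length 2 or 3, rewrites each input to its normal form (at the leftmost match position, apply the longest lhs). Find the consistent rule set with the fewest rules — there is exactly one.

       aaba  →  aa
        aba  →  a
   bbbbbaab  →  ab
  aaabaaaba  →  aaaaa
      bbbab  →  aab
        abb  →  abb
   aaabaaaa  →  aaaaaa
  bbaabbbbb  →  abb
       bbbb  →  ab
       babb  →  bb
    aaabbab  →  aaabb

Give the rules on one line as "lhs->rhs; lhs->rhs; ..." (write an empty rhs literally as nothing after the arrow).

  | aaba => aa
  | aba => a
  | bbbbbaab => abbaab => abab => ab
  | aaabaaaba => aaaaaba => aaaaa

ba->; bbb->a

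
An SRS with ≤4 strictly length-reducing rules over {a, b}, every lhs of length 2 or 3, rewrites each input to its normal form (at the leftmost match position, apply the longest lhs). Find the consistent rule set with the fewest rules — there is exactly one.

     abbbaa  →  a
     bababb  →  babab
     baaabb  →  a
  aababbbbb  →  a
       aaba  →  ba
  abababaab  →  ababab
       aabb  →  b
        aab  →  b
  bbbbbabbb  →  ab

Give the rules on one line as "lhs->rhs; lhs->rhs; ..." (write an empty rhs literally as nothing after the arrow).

  | abbbaa => aaaa => a
  | bababb => babab
  | baaabb => bbb => a
  | aababbbbb => babbbbb => baabb => bbb => a

aa->; aaa->; bb->b; bbb->a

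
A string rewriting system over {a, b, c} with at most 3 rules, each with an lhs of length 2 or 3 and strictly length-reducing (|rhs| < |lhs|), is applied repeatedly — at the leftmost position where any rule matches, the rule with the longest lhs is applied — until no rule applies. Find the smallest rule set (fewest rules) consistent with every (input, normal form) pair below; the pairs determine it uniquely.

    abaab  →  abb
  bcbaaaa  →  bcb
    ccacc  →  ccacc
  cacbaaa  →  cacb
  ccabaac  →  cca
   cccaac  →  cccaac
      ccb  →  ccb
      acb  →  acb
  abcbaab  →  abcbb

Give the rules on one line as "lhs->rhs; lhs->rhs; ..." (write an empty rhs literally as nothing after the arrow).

  | abaab => abab => abb
  | bcbaaaa => bcbaaa => bcbaa => bcba => bcb
  | ccacc
  | cacbaaa => cacbaa => cacba => cacb

ba->b; bac->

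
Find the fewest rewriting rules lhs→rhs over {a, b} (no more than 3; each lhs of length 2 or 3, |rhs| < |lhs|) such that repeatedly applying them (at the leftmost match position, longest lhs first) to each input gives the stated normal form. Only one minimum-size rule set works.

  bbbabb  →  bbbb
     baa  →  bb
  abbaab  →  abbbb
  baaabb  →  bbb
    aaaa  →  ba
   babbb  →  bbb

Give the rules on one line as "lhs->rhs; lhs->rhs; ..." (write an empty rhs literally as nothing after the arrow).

aaa->b; baa->bb; bab->b

  | bbbabb => bbbb
  | baa => bb
  | abbaab => abbbb
  | baaabb => bbabb => bbb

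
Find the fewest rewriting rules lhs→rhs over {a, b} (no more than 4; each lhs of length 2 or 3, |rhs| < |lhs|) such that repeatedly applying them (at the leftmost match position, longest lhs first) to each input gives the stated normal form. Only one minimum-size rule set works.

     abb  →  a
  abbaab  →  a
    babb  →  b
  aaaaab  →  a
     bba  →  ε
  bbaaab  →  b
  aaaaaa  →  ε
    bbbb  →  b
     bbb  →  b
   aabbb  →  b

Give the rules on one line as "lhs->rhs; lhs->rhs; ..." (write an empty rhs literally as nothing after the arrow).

  | abb => ab => a
  | abbaab => abaab => aaab => ab => a
  | babb => bb => b
  | aaaaab => aaab => ab => a

aa->; ab->a; ba->; bb->b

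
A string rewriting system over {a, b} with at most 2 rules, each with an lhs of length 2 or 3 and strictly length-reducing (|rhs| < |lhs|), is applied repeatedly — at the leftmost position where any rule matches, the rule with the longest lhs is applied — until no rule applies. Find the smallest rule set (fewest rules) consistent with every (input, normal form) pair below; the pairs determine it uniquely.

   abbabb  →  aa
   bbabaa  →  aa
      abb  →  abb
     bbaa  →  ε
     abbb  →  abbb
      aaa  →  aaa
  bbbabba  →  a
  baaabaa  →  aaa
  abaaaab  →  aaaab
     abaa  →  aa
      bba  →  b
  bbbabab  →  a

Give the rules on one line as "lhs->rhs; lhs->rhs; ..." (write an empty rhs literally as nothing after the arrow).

  | abbabb => abab => aa
  | bbabaa => baaa => aa
  | abb
  | bbaa => ba => ε

ba->; bab->a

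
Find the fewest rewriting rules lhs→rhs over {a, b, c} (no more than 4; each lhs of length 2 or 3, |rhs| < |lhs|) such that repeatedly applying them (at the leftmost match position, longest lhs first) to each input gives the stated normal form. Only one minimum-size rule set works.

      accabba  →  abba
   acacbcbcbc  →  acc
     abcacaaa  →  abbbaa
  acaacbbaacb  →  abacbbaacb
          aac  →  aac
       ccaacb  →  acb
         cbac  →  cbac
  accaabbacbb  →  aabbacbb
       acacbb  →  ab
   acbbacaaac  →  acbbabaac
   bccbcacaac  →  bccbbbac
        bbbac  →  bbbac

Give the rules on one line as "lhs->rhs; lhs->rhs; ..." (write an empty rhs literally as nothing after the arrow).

  | accabba => abba
  | acacbcbcbc => abcbcbcbc => acbcbc => acc
  | abcacaaa => abbcaaa => abbbaa
  | acaacbbaacb => abacbbaacb

bcb->; ca->b; cca->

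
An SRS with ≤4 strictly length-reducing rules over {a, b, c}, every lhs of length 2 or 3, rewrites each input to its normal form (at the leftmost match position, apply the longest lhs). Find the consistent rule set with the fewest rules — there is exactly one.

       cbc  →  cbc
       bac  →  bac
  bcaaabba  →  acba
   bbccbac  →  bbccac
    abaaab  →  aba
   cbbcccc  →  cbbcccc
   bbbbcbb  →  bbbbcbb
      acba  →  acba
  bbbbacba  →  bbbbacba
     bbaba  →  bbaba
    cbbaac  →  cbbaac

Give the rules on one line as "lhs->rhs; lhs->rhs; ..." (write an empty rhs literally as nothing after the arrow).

aab->; bca->ac; ccb->cc

  | cbc
  | bac
  | bcaaabba => acaabba => acba
  | bbccbac => bbccac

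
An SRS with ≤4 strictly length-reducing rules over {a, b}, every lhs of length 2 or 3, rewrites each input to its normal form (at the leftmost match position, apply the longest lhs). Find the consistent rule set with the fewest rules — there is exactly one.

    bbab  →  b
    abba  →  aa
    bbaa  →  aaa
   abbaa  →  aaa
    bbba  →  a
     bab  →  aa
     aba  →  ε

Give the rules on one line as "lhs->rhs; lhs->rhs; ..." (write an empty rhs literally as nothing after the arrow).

ab->b; ba->; bab->aa; bba->aa

  | bbab => aab => ab => b
  | abba => bba => aa
  | bbaa => aaa
  | abbaa => bbaa => aaa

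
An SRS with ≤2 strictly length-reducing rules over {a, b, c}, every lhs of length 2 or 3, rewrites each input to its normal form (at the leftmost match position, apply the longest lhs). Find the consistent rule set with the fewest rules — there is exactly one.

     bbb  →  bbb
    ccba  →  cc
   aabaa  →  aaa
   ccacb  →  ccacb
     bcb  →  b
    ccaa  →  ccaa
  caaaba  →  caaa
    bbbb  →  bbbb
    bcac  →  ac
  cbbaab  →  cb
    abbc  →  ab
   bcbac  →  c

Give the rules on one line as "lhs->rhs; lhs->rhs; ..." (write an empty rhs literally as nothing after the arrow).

ba->; bc->

  | bbb
  | ccba => cc
  | aabaa => aaa
  | ccacb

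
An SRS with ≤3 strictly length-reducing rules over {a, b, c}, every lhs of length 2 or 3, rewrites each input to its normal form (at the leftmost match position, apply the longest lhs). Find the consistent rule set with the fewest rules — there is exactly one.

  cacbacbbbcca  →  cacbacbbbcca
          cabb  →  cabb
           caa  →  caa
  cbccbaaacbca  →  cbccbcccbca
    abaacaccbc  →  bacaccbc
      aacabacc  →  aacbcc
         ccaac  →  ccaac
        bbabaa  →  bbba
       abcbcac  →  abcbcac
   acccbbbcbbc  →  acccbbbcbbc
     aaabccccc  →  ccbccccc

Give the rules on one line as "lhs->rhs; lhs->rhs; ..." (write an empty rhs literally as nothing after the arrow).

aaa->cc; aba->b

  | cacbacbbbcca
  | cabb
  | caa
  | cbccbaaacbca => cbccbcccbca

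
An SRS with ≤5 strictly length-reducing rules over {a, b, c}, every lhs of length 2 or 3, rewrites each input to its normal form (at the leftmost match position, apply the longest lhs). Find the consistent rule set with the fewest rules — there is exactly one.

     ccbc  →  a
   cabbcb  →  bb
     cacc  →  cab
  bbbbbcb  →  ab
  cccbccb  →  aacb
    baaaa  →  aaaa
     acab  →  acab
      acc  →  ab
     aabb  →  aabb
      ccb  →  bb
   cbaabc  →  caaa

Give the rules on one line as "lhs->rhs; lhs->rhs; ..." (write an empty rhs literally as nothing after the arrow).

aba->c; ba->a; bc->a; cc->b

  | ccbc => bbc => ba => a
  | cabbcb => cabab => ccb => bb
  | cacc => cab
  | bbbbbcb => bbbbab => bbbab => bbab => bab => ab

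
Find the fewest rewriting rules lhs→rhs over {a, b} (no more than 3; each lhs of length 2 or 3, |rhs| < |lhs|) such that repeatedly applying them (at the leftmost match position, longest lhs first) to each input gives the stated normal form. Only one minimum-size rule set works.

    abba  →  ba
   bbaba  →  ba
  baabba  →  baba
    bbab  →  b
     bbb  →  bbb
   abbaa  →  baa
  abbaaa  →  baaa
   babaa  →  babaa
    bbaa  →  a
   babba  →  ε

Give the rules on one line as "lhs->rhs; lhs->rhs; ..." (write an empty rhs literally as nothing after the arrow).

abb->b; bba->

  | abba => ba
  | bbaba => ba
  | baabba => baba
  | bbab => b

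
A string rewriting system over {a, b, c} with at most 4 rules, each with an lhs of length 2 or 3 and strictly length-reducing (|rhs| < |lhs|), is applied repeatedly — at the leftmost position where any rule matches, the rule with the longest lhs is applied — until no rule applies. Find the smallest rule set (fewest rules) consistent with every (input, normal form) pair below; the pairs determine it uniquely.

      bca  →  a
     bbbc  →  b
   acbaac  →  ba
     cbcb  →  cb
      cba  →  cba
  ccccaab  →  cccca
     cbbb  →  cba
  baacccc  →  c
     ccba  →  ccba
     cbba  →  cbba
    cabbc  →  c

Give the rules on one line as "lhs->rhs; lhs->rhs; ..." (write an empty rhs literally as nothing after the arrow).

  | bca => a
  | bbbc => bac => b
  | acbaac => baac => ba
  | cbcb => cb

ab->; ac->; bbb->ba; bc->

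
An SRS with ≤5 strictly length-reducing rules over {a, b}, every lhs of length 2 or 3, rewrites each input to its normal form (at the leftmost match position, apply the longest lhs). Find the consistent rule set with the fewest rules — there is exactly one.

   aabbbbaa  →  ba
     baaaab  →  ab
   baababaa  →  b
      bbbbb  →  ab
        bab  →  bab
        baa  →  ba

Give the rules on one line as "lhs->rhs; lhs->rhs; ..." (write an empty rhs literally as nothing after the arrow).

  | aabbbbaa => abbbbaa => aabbaa => abbaa => aaaa => ba
  | baaaab => bbab => aab => ab
  | baababaa => bababaa => bbaa => aaa => b
  | bbbbb => abbb => aab => ab

aa->a; aaa->b; aba->; bb->a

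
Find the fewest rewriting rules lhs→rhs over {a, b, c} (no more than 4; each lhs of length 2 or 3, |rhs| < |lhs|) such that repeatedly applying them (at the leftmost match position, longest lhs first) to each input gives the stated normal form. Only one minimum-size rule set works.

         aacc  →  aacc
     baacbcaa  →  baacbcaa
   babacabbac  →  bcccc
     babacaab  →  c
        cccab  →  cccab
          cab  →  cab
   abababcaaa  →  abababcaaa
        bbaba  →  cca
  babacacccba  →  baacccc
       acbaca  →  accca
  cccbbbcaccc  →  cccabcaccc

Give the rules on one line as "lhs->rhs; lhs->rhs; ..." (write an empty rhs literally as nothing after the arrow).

  | aacc
  | baacbcaa
  | babacabbac => baabbac => bccbac => bcccc
  | babacaab => baaab => bacc => c

aab->cc; bac->; bb->a; cba->cc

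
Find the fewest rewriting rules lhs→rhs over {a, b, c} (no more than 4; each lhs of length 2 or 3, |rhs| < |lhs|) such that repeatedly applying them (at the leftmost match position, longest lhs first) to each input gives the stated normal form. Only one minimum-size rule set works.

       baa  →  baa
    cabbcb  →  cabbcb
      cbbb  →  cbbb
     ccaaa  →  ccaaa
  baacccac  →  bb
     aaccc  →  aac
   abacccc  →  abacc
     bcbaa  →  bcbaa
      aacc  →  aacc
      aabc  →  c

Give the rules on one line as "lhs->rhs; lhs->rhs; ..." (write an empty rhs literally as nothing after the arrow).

  | baa
  | cabbcb
  | cbbb
  | ccaaa

aab->; cac->bb; ccc->c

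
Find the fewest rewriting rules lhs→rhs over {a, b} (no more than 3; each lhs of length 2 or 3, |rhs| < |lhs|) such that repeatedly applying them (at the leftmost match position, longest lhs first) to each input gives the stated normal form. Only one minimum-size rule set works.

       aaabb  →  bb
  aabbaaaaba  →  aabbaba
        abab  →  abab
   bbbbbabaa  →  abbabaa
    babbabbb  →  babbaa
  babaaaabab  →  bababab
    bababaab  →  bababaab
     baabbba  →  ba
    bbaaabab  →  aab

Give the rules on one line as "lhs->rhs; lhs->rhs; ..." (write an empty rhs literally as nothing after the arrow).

  | aaabb => bb
  | aabbaaaaba => aabbaba
  | abab
  | bbbbbabaa => abbabaa

aaa->; bbb->a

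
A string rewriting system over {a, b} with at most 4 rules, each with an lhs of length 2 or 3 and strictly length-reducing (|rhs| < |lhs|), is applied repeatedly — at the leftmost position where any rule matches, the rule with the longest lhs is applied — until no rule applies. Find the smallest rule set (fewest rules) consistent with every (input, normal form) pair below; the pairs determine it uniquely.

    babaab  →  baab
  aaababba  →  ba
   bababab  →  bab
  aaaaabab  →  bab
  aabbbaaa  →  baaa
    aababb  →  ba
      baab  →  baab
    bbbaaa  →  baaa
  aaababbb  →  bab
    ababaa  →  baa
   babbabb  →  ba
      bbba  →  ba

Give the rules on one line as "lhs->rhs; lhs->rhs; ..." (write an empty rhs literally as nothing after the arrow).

  | babaab => bbaab => baab
  | aaababba => aababba => ababba => babba => baba => bba => ba
  | bababab => bbabab => babab => bbab => bab
  | aaaaabab => aaaabab => aaabab => aabab => abab => bab

aba->ba; bb->; bba->ba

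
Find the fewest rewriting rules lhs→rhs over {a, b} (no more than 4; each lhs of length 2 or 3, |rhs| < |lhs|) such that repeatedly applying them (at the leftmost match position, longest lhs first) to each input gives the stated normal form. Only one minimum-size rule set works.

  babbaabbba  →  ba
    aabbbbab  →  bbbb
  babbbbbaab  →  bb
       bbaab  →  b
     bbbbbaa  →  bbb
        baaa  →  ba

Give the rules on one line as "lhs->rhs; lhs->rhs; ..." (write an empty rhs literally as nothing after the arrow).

aa->; ab->; abb->a; bba->b

  | babbaabbba => baaabbba => babbba => baba => ba
  | aabbbbab => bbbbab => bbbb
  | babbbbbaab => babbbaab => babaab => baab => bb
  | bbaab => bab => b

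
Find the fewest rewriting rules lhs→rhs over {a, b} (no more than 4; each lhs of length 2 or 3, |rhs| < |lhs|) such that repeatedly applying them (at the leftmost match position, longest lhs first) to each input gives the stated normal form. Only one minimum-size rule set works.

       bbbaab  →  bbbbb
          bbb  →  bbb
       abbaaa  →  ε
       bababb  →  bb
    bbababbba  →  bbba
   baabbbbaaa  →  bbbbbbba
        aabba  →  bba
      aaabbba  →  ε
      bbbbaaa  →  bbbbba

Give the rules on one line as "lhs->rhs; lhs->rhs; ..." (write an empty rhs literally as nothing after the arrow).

  | bbbaab => bbbbb
  | bbb
  | abbaaa => abaaa => aaaa => aa => ε
  | bababb => ababb => aabb => bb

aa->; ab->a; baa->bb; bab->ab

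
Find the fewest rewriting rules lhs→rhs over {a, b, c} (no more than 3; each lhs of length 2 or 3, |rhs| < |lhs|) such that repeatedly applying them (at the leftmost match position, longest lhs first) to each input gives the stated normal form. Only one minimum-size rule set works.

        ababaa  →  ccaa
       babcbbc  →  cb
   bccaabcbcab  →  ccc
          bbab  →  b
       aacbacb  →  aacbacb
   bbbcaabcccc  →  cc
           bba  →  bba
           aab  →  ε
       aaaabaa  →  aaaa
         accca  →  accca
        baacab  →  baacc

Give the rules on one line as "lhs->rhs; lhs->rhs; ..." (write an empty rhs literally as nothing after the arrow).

aab->; ab->c; bc->

  | ababaa => cabaa => ccaa
  | babcbbc => bccbbc => cbbc => cb
  | bccaabcbcab => caabcbcab => ccbcab => ccab => ccc
  | bbab => bbc => b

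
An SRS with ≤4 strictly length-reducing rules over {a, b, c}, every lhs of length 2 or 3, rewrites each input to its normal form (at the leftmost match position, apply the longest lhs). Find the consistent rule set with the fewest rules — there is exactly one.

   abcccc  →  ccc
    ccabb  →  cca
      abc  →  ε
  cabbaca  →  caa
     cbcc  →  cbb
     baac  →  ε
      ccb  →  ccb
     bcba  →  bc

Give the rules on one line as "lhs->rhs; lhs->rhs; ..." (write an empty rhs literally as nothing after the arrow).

  | abcccc => acccc => ccc
  | ccabb => ccab => cca
  | abc => ac => ε
  | cabbaca => cabaca => caaca => caa

ab->a; ac->; ba->; bcc->bb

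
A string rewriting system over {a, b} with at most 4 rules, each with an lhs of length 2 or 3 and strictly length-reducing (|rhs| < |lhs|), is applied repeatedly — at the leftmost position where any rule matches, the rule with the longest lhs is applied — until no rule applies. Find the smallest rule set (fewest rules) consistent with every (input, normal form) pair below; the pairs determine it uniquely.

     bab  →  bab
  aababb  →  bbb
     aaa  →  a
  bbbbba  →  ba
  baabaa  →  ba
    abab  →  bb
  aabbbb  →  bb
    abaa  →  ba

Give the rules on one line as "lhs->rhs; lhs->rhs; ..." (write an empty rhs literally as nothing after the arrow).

  | bab
  | aababb => ababb => bbb
  | aaa => aa => a
  | bbbbba => bbbba => bbba => bba => ba

aa->a; aba->b; abb->; bba->ba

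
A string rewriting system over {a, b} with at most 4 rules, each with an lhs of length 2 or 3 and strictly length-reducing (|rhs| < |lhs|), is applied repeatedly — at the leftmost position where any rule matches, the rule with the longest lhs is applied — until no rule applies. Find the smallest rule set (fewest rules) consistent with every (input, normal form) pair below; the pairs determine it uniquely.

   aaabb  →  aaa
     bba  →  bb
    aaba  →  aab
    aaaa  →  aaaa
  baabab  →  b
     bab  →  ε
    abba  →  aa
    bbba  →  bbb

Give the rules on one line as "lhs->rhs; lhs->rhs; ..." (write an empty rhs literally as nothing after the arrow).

  | aaabb => aaa
  | bba => bb
  | aaba => aab
  | aaaa

abb->a; ba->b; baa->b; bab->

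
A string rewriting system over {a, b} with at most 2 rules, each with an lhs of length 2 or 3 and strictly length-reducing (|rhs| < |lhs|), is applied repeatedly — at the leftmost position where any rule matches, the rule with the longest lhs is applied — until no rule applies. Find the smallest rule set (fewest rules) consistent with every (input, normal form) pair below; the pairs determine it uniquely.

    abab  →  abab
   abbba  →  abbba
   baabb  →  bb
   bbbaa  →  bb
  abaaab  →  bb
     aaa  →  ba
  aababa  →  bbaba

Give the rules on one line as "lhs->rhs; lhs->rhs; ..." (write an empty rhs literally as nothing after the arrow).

  | abab
  | abbba
  | baabb => bb
  | bbbaa => bb

aa->b; baa->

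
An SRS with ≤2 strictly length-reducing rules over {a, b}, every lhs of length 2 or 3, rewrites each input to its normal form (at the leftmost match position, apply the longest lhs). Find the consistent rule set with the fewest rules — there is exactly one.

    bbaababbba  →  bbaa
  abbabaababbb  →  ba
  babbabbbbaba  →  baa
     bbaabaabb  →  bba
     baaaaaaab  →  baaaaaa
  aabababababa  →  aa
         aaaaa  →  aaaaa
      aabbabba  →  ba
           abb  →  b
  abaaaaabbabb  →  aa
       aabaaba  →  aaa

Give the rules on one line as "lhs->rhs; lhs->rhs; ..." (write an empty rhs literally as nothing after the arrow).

  | bbaababbba => bbaabbba => bbabba => bbaba => bbaa
  | abbabaababbb => babaababbb => baaababbb => baaabbb => baabb => bab => ba
  | babbabbbbaba => bababbbbaba => baabbbbaba => babbbaba => babbaba => bababa => baaba => baa
  | bbaabaabb => bbaaabb => bbaab => bba

ab->; bab->ba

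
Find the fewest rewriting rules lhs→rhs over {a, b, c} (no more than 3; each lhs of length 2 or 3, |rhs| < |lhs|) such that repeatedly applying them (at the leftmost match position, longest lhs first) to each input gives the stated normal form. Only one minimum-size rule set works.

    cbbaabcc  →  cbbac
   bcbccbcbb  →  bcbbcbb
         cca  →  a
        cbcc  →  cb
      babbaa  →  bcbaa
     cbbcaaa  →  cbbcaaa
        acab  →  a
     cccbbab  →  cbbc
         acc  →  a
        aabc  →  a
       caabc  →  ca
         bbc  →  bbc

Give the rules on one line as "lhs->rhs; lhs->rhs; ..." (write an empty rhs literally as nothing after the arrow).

  | cbbaabcc => cbbaccc => cbbac
  | bcbccbcbb => bcbbcbb
  | cca => a
  | cbcc => cb

ab->c; cc->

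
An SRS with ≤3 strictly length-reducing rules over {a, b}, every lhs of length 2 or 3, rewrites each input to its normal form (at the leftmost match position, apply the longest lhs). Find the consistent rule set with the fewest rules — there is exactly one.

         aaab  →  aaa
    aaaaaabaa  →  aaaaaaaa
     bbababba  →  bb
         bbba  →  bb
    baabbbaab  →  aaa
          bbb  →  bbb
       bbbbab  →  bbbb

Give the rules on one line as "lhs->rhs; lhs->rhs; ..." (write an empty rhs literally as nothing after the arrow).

  | aaab => aaa
  | aaaaaabaa => aaaaaaaa
  | bbababba => bbabba => bbba => bb
  | bbba => bb

ab->a; ba->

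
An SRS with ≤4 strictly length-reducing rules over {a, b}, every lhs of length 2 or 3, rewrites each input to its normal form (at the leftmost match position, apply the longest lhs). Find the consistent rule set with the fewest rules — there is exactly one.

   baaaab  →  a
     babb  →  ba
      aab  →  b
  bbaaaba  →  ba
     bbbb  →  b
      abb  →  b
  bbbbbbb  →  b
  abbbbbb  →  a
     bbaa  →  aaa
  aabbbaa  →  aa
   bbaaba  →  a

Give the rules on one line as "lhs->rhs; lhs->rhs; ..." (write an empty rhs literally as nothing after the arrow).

aab->b; ab->; bab->ba; bb->a

  | baaaab => baab => bb => a
  | babb => bab => ba
  | aab => b
  | bbaaaba => aaaaba => aaba => ba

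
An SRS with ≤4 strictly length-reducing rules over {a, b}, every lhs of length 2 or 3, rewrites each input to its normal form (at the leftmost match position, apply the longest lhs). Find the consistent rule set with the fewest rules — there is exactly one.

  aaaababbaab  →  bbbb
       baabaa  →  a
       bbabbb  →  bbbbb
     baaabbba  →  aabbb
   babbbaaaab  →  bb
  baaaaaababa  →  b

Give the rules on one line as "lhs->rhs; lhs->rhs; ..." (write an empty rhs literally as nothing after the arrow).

aaa->b; aba->; ba->b; baa->a

  | aaaababbaab => bababbaab => bbabbaab => bbbbaab => bbbab => bbbb
  | baabaa => abaa => a
  | bbabbb => bbbbb
  | baaabbba => aabbba => aabbb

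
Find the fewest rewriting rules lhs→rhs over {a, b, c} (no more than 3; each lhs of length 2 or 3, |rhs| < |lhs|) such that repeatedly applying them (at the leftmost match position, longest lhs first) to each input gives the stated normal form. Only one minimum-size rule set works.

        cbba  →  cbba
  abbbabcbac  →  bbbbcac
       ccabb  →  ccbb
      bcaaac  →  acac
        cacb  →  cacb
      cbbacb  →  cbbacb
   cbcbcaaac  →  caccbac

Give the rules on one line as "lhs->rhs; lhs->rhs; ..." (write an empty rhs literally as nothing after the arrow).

  | cbba
  | abbbabcbac => bbbabcbac => bbbaacac => bbbbcac
  | ccabb => ccbb
  | bcaaac => bcbac => acac

aa->b; abb->bb; bcb->ac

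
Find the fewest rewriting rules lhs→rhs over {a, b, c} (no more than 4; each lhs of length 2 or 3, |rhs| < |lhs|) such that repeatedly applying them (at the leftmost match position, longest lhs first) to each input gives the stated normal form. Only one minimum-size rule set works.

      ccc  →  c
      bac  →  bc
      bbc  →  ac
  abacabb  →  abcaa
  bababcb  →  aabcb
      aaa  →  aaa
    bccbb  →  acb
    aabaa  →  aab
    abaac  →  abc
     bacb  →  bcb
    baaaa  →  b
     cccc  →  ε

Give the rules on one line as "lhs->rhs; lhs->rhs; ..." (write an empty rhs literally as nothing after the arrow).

ba->b; bb->a; cc->; ccb->bc

  | ccc => c
  | bac => bc
  | bbc => ac
  | abacabb => abcabb => abcaa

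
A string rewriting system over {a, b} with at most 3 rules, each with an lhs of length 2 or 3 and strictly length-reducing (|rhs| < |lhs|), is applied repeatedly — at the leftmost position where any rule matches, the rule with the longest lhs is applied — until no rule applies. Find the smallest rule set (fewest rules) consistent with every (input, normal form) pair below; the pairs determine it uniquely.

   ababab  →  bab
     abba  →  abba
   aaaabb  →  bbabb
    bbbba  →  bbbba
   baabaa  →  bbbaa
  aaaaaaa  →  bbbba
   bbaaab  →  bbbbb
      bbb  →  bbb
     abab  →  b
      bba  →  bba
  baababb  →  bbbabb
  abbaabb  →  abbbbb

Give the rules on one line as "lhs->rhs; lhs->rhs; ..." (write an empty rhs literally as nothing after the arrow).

aaa->bb; aab->bb; aba->

  | ababab => bab
  | abba
  | aaaabb => bbabb
  | bbbba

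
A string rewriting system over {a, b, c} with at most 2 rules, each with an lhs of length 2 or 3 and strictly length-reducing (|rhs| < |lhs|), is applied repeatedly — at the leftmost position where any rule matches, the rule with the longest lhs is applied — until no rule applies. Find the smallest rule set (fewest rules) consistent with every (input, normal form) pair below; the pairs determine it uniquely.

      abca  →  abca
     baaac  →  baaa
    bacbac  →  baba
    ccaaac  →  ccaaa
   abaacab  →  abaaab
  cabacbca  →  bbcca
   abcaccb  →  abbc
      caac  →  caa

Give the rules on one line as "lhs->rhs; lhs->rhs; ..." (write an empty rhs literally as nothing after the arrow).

  | abca
  | baaac => baaa
  | bacbac => babac => baba
  | ccaaac => ccaaa

ac->a; cab->bc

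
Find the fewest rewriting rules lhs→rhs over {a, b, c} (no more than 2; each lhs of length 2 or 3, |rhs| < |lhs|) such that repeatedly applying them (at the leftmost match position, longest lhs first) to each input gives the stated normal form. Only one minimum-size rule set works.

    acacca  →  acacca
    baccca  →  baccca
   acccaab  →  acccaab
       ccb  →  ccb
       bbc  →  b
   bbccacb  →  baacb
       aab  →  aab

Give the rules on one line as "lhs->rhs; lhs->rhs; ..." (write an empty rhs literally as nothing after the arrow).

  | acacca
  | baccca
  | acccaab
  | ccb

bc->; bcc->a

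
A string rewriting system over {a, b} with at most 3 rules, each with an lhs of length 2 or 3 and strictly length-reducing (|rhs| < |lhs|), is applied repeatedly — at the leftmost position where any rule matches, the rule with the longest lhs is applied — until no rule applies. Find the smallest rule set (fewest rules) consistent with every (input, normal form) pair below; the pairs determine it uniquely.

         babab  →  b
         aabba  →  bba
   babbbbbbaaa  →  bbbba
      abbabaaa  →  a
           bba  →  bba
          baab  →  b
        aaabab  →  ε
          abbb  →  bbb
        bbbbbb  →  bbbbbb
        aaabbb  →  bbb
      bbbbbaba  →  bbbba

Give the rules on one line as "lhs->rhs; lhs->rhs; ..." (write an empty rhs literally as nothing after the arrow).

  | babab => ab => b
  | aabba => abba => bba
  | babbbbbbaaa => bbbbbaaa => bbbba
  | abbabaaa => bbabaaa => baaa => a

ab->b; baa->; bab->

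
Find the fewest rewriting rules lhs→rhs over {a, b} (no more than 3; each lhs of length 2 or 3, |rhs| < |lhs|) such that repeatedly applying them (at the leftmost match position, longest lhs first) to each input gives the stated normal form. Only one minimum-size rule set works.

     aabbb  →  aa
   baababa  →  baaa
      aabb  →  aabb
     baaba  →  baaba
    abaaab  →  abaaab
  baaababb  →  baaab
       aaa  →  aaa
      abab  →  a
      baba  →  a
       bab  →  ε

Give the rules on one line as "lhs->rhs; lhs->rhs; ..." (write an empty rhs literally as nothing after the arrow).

bab->; bbb->

  | aabbb => aa
  | baababa => baaa
  | aabb
  | baaba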